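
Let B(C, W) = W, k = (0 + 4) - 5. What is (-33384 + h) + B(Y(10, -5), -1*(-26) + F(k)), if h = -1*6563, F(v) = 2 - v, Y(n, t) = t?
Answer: -39918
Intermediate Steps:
k = -1 (k = 4 - 5 = -1)
h = -6563
(-33384 + h) + B(Y(10, -5), -1*(-26) + F(k)) = (-33384 - 6563) + (-1*(-26) + (2 - 1*(-1))) = -39947 + (26 + (2 + 1)) = -39947 + (26 + 3) = -39947 + 29 = -39918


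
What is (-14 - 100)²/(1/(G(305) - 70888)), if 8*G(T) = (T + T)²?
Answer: -316783998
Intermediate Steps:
G(T) = T²/2 (G(T) = (T + T)²/8 = (2*T)²/8 = (4*T²)/8 = T²/2)
(-14 - 100)²/(1/(G(305) - 70888)) = (-14 - 100)²/(1/((½)*305² - 70888)) = (-114)²/(1/((½)*93025 - 70888)) = 12996/(1/(93025/2 - 70888)) = 12996/(1/(-48751/2)) = 12996/(-2/48751) = 12996*(-48751/2) = -316783998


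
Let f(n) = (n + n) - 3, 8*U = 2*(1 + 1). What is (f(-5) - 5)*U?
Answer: -9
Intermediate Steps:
U = ½ (U = (2*(1 + 1))/8 = (2*2)/8 = (⅛)*4 = ½ ≈ 0.50000)
f(n) = -3 + 2*n (f(n) = 2*n - 3 = -3 + 2*n)
(f(-5) - 5)*U = ((-3 + 2*(-5)) - 5)*(½) = ((-3 - 10) - 5)*(½) = (-13 - 5)*(½) = -18*½ = -9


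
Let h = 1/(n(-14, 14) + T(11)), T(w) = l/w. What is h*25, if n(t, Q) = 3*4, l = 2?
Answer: 275/134 ≈ 2.0522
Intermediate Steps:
T(w) = 2/w
n(t, Q) = 12
h = 11/134 (h = 1/(12 + 2/11) = 1/(134/11) = 11/134 ≈ 0.082090)
h*25 = (11/134)*25 = 275/134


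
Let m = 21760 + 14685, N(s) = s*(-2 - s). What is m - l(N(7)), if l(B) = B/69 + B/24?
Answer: 6706531/184 ≈ 36449.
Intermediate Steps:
m = 36445
l(B) = 31*B/552 (l(B) = B*(1/69) + B*(1/24) = B/69 + B/24 = 31*B/552)
m - l(N(7)) = 36445 - 31*(-1*7*(2 + 7))/552 = 36445 - 31*(-1*7*9)/552 = 36445 - 31*(-63)/552 = 36445 - 1*(-651/184) = 36445 + 651/184 = 6706531/184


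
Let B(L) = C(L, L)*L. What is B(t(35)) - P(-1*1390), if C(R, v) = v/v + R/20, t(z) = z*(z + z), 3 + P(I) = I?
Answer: 303968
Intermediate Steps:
P(I) = -3 + I
t(z) = 2*z² (t(z) = z*(2*z) = 2*z²)
C(R, v) = 1 + R/20 (C(R, v) = 1 + R*(1/20) = 1 + R/20)
B(L) = L*(1 + L/20) (B(L) = (1 + L/20)*L = L*(1 + L/20))
B(t(35)) - P(-1*1390) = (2*35²)*(20 + 2*35²)/20 - (-3 - 1*1390) = (2*1225)*(20 + 2*1225)/20 - (-3 - 1390) = (1/20)*2450*(20 + 2450) - 1*(-1393) = (1/20)*2450*2470 + 1393 = 302575 + 1393 = 303968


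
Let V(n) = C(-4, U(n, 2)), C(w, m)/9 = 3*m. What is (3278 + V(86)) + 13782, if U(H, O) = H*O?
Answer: 21704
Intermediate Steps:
C(w, m) = 27*m (C(w, m) = 9*(3*m) = 27*m)
V(n) = 54*n (V(n) = 27*(n*2) = 27*(2*n) = 54*n)
(3278 + V(86)) + 13782 = (3278 + 54*86) + 13782 = (3278 + 4644) + 13782 = 7922 + 13782 = 21704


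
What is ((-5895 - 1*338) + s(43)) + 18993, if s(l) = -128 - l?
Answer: 12589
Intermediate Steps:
((-5895 - 1*338) + s(43)) + 18993 = ((-5895 - 1*338) + (-128 - 1*43)) + 18993 = ((-5895 - 338) + (-128 - 43)) + 18993 = (-6233 - 171) + 18993 = -6404 + 18993 = 12589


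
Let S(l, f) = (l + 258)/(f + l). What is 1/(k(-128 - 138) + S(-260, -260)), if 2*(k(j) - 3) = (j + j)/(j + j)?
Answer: 260/911 ≈ 0.28540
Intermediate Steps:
k(j) = 7/2 (k(j) = 3 + ((j + j)/(j + j))/2 = 3 + ((2*j)/((2*j)))/2 = 3 + ((2*j)*(1/(2*j)))/2 = 3 + (½)*1 = 3 + ½ = 7/2)
S(l, f) = (258 + l)/(f + l)
1/(k(-128 - 138) + S(-260, -260)) = 1/(7/2 + (258 - 260)/(-260 - 260)) = 1/(7/2 - 2/(-520)) = 1/(7/2 - 1/520*(-2)) = 1/(7/2 + 1/260) = 1/(911/260) = 260/911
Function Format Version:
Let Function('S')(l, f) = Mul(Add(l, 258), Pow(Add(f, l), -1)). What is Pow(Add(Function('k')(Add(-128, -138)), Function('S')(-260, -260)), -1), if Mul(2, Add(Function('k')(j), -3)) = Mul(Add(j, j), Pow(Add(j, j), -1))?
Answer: Rational(260, 911) ≈ 0.28540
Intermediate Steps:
Function('k')(j) = Rational(7, 2) (Function('k')(j) = Add(3, Mul(Rational(1, 2), Mul(Add(j, j), Pow(Add(j, j), -1)))) = Add(3, Mul(Rational(1, 2), Mul(Mul(2, j), Pow(Mul(2, j), -1)))) = Add(3, Mul(Rational(1, 2), Mul(Mul(2, j), Mul(Rational(1, 2), Pow(j, -1))))) = Add(3, Mul(Rational(1, 2), 1)) = Add(3, Rational(1, 2)) = Rational(7, 2))
Function('S')(l, f) = Mul(Pow(Add(f, l), -1), Add(258, l)) (Function('S')(l, f) = Mul(Add(258, l), Pow(Add(f, l), -1)) = Mul(Pow(Add(f, l), -1), Add(258, l)))
Pow(Add(Function('k')(Add(-128, -138)), Function('S')(-260, -260)), -1) = Pow(Add(Rational(7, 2), Mul(Pow(Add(-260, -260), -1), Add(258, -260))), -1) = Pow(Add(Rational(7, 2), Mul(Pow(-520, -1), -2)), -1) = Pow(Add(Rational(7, 2), Mul(Rational(-1, 520), -2)), -1) = Pow(Add(Rational(7, 2), Rational(1, 260)), -1) = Pow(Rational(911, 260), -1) = Rational(260, 911)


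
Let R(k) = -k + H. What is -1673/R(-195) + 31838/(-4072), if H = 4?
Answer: -6574109/405164 ≈ -16.226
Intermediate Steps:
R(k) = 4 - k (R(k) = -k + 4 = 4 - k)
-1673/R(-195) + 31838/(-4072) = -1673/(4 - 1*(-195)) + 31838/(-4072) = -1673/(4 + 195) + 31838*(-1/4072) = -1673/199 - 15919/2036 = -6574109/405164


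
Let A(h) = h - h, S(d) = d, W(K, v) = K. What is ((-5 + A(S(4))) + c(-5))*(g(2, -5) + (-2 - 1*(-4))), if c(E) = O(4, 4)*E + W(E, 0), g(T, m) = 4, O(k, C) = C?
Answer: -180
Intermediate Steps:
A(h) = 0
c(E) = 5*E (c(E) = 4*E + E = 5*E)
((-5 + A(S(4))) + c(-5))*(g(2, -5) + (-2 - 1*(-4))) = ((-5 + 0) + 5*(-5))*(4 + (-2 - 1*(-4))) = (-5 - 25)*(4 + (-2 + 4)) = -30*(4 + 2) = -30*6 = -180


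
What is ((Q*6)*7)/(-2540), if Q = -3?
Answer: 63/1270 ≈ 0.049606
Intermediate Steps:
((Q*6)*7)/(-2540) = (-3*6*7)/(-2540) = -18*7*(-1/2540) = -126*(-1/2540) = 63/1270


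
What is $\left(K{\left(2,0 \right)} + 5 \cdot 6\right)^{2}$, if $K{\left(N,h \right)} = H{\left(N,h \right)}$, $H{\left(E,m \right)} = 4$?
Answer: $1156$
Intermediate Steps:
$K{\left(N,h \right)} = 4$
$\left(K{\left(2,0 \right)} + 5 \cdot 6\right)^{2} = \left(4 + 5 \cdot 6\right)^{2} = \left(4 + 30\right)^{2} = 34^{2} = 1156$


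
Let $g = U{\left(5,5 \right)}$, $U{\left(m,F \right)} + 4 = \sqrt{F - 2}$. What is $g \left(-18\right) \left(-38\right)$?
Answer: $-2736 + 684 \sqrt{3} \approx -1551.3$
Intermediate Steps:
$U{\left(m,F \right)} = -4 + \sqrt{-2 + F}$ ($U{\left(m,F \right)} = -4 + \sqrt{F - 2} = -4 + \sqrt{-2 + F}$)
$g = -4 + \sqrt{3}$ ($g = -4 + \sqrt{-2 + 5} = -4 + \sqrt{3} \approx -2.2679$)
$g \left(-18\right) \left(-38\right) = \left(-4 + \sqrt{3}\right) \left(-18\right) \left(-38\right) = \left(72 - 18 \sqrt{3}\right) \left(-38\right) = -2736 + 684 \sqrt{3}$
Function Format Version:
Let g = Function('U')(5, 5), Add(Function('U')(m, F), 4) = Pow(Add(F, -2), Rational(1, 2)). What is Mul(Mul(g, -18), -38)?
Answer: Add(-2736, Mul(684, Pow(3, Rational(1, 2)))) ≈ -1551.3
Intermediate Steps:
Function('U')(m, F) = Add(-4, Pow(Add(-2, F), Rational(1, 2))) (Function('U')(m, F) = Add(-4, Pow(Add(F, -2), Rational(1, 2))) = Add(-4, Pow(Add(-2, F), Rational(1, 2))))
g = Add(-4, Pow(3, Rational(1, 2))) (g = Add(-4, Pow(Add(-2, 5), Rational(1, 2))) = Add(-4, Pow(3, Rational(1, 2))) ≈ -2.2679)
Mul(Mul(g, -18), -38) = Mul(Mul(Add(-4, Pow(3, Rational(1, 2))), -18), -38) = Mul(Add(72, Mul(-18, Pow(3, Rational(1, 2)))), -38) = Add(-2736, Mul(684, Pow(3, Rational(1, 2))))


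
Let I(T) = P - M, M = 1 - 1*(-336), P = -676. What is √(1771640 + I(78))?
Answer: √1770627 ≈ 1330.6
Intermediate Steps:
M = 337 (M = 1 + 336 = 337)
I(T) = -1013 (I(T) = -676 - 1*337 = -676 - 337 = -1013)
√(1771640 + I(78)) = √(1771640 - 1013) = √1770627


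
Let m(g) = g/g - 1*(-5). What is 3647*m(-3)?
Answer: 21882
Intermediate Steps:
m(g) = 6 (m(g) = 1 + 5 = 6)
3647*m(-3) = 3647*6 = 21882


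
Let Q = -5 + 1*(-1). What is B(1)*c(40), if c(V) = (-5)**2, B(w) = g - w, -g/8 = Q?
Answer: 1175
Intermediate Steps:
Q = -6 (Q = -5 - 1 = -6)
g = 48 (g = -8*(-6) = 48)
B(w) = 48 - w
c(V) = 25
B(1)*c(40) = (48 - 1*1)*25 = (48 - 1)*25 = 47*25 = 1175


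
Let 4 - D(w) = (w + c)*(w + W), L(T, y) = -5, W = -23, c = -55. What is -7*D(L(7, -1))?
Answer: 11732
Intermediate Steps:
D(w) = 4 - (-55 + w)*(-23 + w) (D(w) = 4 - (w - 55)*(w - 23) = 4 - (-55 + w)*(-23 + w))
-7*D(L(7, -1)) = -7*(-1261 - 1*(-5)² + 78*(-5)) = -7*(-1261 - 1*25 - 390) = -7*(-1261 - 25 - 390) = -7*(-1676) = 11732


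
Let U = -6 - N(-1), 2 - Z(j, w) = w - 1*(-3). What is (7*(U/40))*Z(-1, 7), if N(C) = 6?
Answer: 84/5 ≈ 16.800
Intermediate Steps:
Z(j, w) = -1 - w (Z(j, w) = 2 - (w - 1*(-3)) = 2 - (w + 3) = 2 - (3 + w) = 2 + (-3 - w) = -1 - w)
U = -12 (U = -6 - 1*6 = -6 - 6 = -12)
(7*(U/40))*Z(-1, 7) = (7*(-12/40))*(-1 - 1*7) = (7*(-12*1/40))*(-1 - 7) = (7*(-3/10))*(-8) = -21/10*(-8) = 84/5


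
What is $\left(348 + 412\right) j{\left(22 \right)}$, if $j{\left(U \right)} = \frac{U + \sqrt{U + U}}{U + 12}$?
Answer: $\frac{8360}{17} + \frac{760 \sqrt{11}}{17} \approx 640.04$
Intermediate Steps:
$j{\left(U \right)} = \frac{U + \sqrt{2} \sqrt{U}}{12 + U}$ ($j{\left(U \right)} = \frac{U + \sqrt{2 U}}{12 + U} = \frac{U + \sqrt{2} \sqrt{U}}{12 + U}$)
$\left(348 + 412\right) j{\left(22 \right)} = \left(348 + 412\right) \frac{22 + \sqrt{2} \sqrt{22}}{12 + 22} = 760 \frac{22 + 2 \sqrt{11}}{34} = 760 \left(\frac{11}{17} + \frac{\sqrt{11}}{17}\right) = \frac{8360}{17} + \frac{760 \sqrt{11}}{17}$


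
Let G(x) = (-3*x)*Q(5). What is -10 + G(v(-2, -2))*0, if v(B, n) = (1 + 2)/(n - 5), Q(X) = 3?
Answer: -10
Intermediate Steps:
v(B, n) = 3/(-5 + n)
G(x) = -9*x (G(x) = -3*x*3 = -9*x)
-10 + G(v(-2, -2))*0 = -10 - 27/(-5 - 2)*0 = -10 - 27/(-7)*0 = -10 - 27*(-1)/7*0 = -10 - 9*(-3/7)*0 = -10 + (27/7)*0 = -10 + 0 = -10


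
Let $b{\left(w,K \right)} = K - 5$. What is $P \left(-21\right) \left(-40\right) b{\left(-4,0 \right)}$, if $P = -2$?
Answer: $8400$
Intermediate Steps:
$b{\left(w,K \right)} = -5 + K$ ($b{\left(w,K \right)} = K - 5 = -5 + K$)
$P \left(-21\right) \left(-40\right) b{\left(-4,0 \right)} = - 2 \left(-21\right) \left(-40\right) \left(-5 + 0\right) = - 2 \cdot 840 \left(-5\right) = \left(-2\right) \left(-4200\right) = 8400$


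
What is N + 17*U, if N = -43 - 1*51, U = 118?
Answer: 1912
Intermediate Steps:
N = -94 (N = -43 - 51 = -94)
N + 17*U = -94 + 17*118 = -94 + 2006 = 1912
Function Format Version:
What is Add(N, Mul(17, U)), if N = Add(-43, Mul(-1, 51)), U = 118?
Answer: 1912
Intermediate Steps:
N = -94 (N = Add(-43, -51) = -94)
Add(N, Mul(17, U)) = Add(-94, Mul(17, 118)) = Add(-94, 2006) = 1912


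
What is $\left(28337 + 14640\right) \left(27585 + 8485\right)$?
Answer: $1550180390$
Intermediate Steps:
$\left(28337 + 14640\right) \left(27585 + 8485\right) = 42977 \cdot 36070 = 1550180390$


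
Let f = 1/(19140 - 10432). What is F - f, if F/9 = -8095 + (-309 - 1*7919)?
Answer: -1279266157/8708 ≈ -1.4691e+5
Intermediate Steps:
f = 1/8708 ≈ 0.00011484
F = -146907 (F = 9*(-8095 + (-309 - 1*7919)) = 9*(-8095 + (-309 - 7919)) = 9*(-8095 - 8228) = 9*(-16323) = -146907)
F - f = -146907 - 1*1/8708 = -146907 - 1/8708 = -1279266157/8708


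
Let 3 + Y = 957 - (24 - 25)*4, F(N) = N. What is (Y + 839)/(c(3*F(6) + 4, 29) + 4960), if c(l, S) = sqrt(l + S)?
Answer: 8913120/24601549 - 1797*sqrt(51)/24601549 ≈ 0.36178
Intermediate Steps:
c(l, S) = sqrt(S + l)
Y = 958 (Y = -3 + (957 - (24 - 25)*4) = -3 + (957 - (-1)*4) = -3 + (957 - 1*(-4)) = -3 + (957 + 4) = -3 + 961 = 958)
(Y + 839)/(c(3*F(6) + 4, 29) + 4960) = (958 + 839)/(sqrt(29 + (3*6 + 4)) + 4960) = 1797/(sqrt(29 + (18 + 4)) + 4960) = 1797/(sqrt(29 + 22) + 4960) = 1797/(sqrt(51) + 4960) = 1797/(4960 + sqrt(51))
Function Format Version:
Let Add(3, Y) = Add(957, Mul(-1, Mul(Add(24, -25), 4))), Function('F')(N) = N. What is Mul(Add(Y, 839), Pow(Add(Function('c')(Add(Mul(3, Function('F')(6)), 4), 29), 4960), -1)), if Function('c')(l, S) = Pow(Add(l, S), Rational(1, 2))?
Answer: Add(Rational(8913120, 24601549), Mul(Rational(-1797, 24601549), Pow(51, Rational(1, 2)))) ≈ 0.36178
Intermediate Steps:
Function('c')(l, S) = Pow(Add(S, l), Rational(1, 2))
Y = 958 (Y = Add(-3, Add(957, Mul(-1, Mul(Add(24, -25), 4)))) = Add(-3, Add(957, Mul(-1, Mul(-1, 4)))) = Add(-3, Add(957, Mul(-1, -4))) = Add(-3, Add(957, 4)) = Add(-3, 961) = 958)
Mul(Add(Y, 839), Pow(Add(Function('c')(Add(Mul(3, Function('F')(6)), 4), 29), 4960), -1)) = Mul(Add(958, 839), Pow(Add(Pow(Add(29, Add(Mul(3, 6), 4)), Rational(1, 2)), 4960), -1)) = Mul(1797, Pow(Add(Pow(Add(29, Add(18, 4)), Rational(1, 2)), 4960), -1)) = Mul(1797, Pow(Add(Pow(Add(29, 22), Rational(1, 2)), 4960), -1)) = Mul(1797, Pow(Add(Pow(51, Rational(1, 2)), 4960), -1)) = Mul(1797, Pow(Add(4960, Pow(51, Rational(1, 2))), -1))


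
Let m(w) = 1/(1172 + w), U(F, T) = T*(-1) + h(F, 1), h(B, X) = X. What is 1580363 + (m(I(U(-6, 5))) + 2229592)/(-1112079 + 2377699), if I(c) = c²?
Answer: 2376167804586577/1503556560 ≈ 1.5804e+6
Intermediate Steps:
U(F, T) = 1 - T (U(F, T) = T*(-1) + 1 = -T + 1 = 1 - T)
1580363 + (m(I(U(-6, 5))) + 2229592)/(-1112079 + 2377699) = 1580363 + (1/(1172 + (1 - 1*5)²) + 2229592)/(-1112079 + 2377699) = 1580363 + (1/(1172 + (1 - 5)²) + 2229592)/1265620 = 1580363 + (1/(1172 + (-4)²) + 2229592)*(1/1265620) = 1580363 + (1/(1172 + 16) + 2229592)*(1/1265620) = 1580363 + (1/1188 + 2229592)*(1/1265620) = 1580363 + (2648755297/1188)*(1/1265620) = 1580363 + 2648755297/1503556560 = 2376167804586577/1503556560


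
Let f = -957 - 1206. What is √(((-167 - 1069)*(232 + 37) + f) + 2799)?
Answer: 6*I*√9218 ≈ 576.06*I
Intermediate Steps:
f = -2163
√(((-167 - 1069)*(232 + 37) + f) + 2799) = √(((-167 - 1069)*(232 + 37) - 2163) + 2799) = √((-1236*269 - 2163) + 2799) = √((-332484 - 2163) + 2799) = √(-334647 + 2799) = √(-331848) = 6*I*√9218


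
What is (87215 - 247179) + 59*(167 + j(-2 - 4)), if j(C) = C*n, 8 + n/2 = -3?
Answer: -142323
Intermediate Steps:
n = -22 (n = -16 + 2*(-3) = -16 - 6 = -22)
j(C) = -22*C (j(C) = C*(-22) = -22*C)
(87215 - 247179) + 59*(167 + j(-2 - 4)) = (87215 - 247179) + 59*(167 - 22*(-2 - 4)) = -159964 + 59*(167 - 22*(-6)) = -159964 + 59*(167 + 132) = -159964 + 59*299 = -159964 + 17641 = -142323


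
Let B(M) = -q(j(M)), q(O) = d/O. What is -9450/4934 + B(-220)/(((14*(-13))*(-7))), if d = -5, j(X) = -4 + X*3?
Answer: -3997059935/2086924112 ≈ -1.9153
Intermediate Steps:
j(X) = -4 + 3*X
q(O) = -5/O
B(M) = 5/(-4 + 3*M) (B(M) = -(-5)/(-4 + 3*M) = 5/(-4 + 3*M))
-9450/4934 + B(-220)/(((14*(-13))*(-7))) = -9450/4934 + (5/(-4 + 3*(-220)))/(((14*(-13))*(-7))) = -9450*1/4934 + (5/(-4 - 660))/((-182*(-7))) = -4725/2467 + (5/(-664))/1274 = -4725/2467 + (5*(-1/664))*(1/1274) = -4725/2467 - 5/664*1/1274 = -4725/2467 - 5/845936 = -3997059935/2086924112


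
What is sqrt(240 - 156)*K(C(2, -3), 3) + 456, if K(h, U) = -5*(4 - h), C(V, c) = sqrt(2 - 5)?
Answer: 456 - 40*sqrt(21) + 30*I*sqrt(7) ≈ 272.7 + 79.373*I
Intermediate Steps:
C(V, c) = I*sqrt(3) (C(V, c) = sqrt(-3) = I*sqrt(3))
K(h, U) = -20 + 5*h
sqrt(240 - 156)*K(C(2, -3), 3) + 456 = sqrt(240 - 156)*(-20 + 5*(I*sqrt(3))) + 456 = sqrt(84)*(-20 + 5*I*sqrt(3)) + 456 = (2*sqrt(21))*(-20 + 5*I*sqrt(3)) + 456 = 2*sqrt(21)*(-20 + 5*I*sqrt(3)) + 456 = 456 + 2*sqrt(21)*(-20 + 5*I*sqrt(3))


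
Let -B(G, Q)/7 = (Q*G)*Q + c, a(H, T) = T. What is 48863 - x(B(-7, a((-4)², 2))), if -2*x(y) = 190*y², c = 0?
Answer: 3698383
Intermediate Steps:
B(G, Q) = -7*G*Q² (B(G, Q) = -7*((Q*G)*Q + 0) = -7*((G*Q)*Q + 0) = -7*(G*Q² + 0) = -7*G*Q²)
x(y) = -95*y²
48863 - x(B(-7, a((-4)², 2))) = 48863 - (-95)*(-7*(-7)*2²)² = 48863 - (-95)*(-7*(-7)*4)² = 48863 - (-95)*196² = 48863 - (-95)*38416 = 48863 - 1*(-3649520) = 48863 + 3649520 = 3698383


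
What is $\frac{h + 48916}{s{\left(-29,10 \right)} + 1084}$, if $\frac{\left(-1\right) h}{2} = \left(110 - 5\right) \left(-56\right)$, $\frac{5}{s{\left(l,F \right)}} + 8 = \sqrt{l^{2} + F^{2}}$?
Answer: $\frac{57685158608}{1030610807} - \frac{303380 \sqrt{941}}{1030610807} \approx 55.963$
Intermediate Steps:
$s{\left(l,F \right)} = \frac{5}{-8 + \sqrt{F^{2} + l^{2}}}$ ($s{\left(l,F \right)} = \frac{5}{-8 + \sqrt{l^{2} + F^{2}}} = \frac{5}{-8 + \sqrt{F^{2} + l^{2}}}$)
$h = 11760$ ($h = - 2 \left(110 - 5\right) \left(-56\right) = - 2 \cdot 105 \left(-56\right) = \left(-2\right) \left(-5880\right) = 11760$)
$\frac{h + 48916}{s{\left(-29,10 \right)} + 1084} = \frac{11760 + 48916}{\frac{5}{-8 + \sqrt{10^{2} + \left(-29\right)^{2}}} + 1084} = \frac{60676}{\frac{5}{-8 + \sqrt{100 + 841}} + 1084} = \frac{60676}{\frac{5}{-8 + \sqrt{941}} + 1084} = \frac{60676}{1084 + \frac{5}{-8 + \sqrt{941}}}$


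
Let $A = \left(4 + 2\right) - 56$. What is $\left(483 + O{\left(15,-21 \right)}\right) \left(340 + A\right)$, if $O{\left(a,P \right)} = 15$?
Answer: $144420$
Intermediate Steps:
$A = -50$ ($A = 6 - 56 = -50$)
$\left(483 + O{\left(15,-21 \right)}\right) \left(340 + A\right) = \left(483 + 15\right) \left(340 - 50\right) = 498 \cdot 290 = 144420$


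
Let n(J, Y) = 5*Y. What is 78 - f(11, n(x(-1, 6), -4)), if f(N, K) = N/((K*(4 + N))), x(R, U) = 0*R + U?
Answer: 23411/300 ≈ 78.037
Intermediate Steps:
x(R, U) = U (x(R, U) = 0 + U = U)
f(N, K) = N/(K*(4 + N)) (f(N, K) = N*(1/(K*(4 + N))) = N/(K*(4 + N)))
78 - f(11, n(x(-1, 6), -4)) = 78 - 11/((5*(-4))*(4 + 11)) = 78 - 11/((-20)*15) = 78 - 11*(-1)/(20*15) = 78 - 1*(-11/300) = 78 + 11/300 = 23411/300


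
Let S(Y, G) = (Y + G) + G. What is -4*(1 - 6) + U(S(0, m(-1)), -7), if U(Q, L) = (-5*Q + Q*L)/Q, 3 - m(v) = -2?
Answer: 8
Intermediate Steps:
m(v) = 5 (m(v) = 3 - 1*(-2) = 3 + 2 = 5)
S(Y, G) = Y + 2*G (S(Y, G) = (G + Y) + G = Y + 2*G)
U(Q, L) = (-5*Q + L*Q)/Q
-4*(1 - 6) + U(S(0, m(-1)), -7) = -4*(1 - 6) + (-5 - 7) = -4*(-5) - 12 = 20 - 12 = 8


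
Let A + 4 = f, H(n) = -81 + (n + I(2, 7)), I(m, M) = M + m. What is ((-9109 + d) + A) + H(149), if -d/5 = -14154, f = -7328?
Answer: 54406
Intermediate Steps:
H(n) = -72 + n (H(n) = -81 + (n + (7 + 2)) = -81 + (n + 9) = -81 + (9 + n) = -72 + n)
d = 70770 (d = -5*(-14154) = 70770)
A = -7332 (A = -4 - 7328 = -7332)
((-9109 + d) + A) + H(149) = ((-9109 + 70770) - 7332) + (-72 + 149) = (61661 - 7332) + 77 = 54329 + 77 = 54406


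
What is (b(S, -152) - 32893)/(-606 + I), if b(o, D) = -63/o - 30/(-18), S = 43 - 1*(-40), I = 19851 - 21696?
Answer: 8190131/610299 ≈ 13.420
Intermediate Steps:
I = -1845
S = 83 (S = 43 + 40 = 83)
b(o, D) = 5/3 - 63/o (b(o, D) = -63/o - 30*(-1/18) = -63/o + 5/3 = 5/3 - 63/o)
(b(S, -152) - 32893)/(-606 + I) = ((5/3 - 63/83) - 32893)/(-606 - 1845) = ((5/3 - 63*1/83) - 32893)/(-2451) = ((5/3 - 63/83) - 32893)*(-1/2451) = (226/249 - 32893)*(-1/2451) = -8190131/249*(-1/2451) = 8190131/610299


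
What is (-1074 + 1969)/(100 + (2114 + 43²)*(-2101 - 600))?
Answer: -895/10703963 ≈ -8.3614e-5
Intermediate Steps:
(-1074 + 1969)/(100 + (2114 + 43²)*(-2101 - 600)) = 895/(100 + (2114 + 1849)*(-2701)) = 895/(100 + 3963*(-2701)) = 895/(100 - 10704063) = 895/(-10703963) = 895*(-1/10703963) = -895/10703963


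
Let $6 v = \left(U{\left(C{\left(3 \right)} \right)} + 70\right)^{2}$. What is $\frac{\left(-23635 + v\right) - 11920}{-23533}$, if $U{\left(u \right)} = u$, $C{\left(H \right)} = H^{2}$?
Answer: $\frac{207089}{141198} \approx 1.4667$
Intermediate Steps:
$v = \frac{6241}{6}$ ($v = \frac{\left(3^{2} + 70\right)^{2}}{6} = \frac{\left(9 + 70\right)^{2}}{6} = \frac{79^{2}}{6} = \frac{1}{6} \cdot 6241 = \frac{6241}{6} \approx 1040.2$)
$\frac{\left(-23635 + v\right) - 11920}{-23533} = \frac{\left(-23635 + \frac{6241}{6}\right) - 11920}{-23533} = \left(- \frac{135569}{6} - 11920\right) \left(- \frac{1}{23533}\right) = \left(- \frac{207089}{6}\right) \left(- \frac{1}{23533}\right) = \frac{207089}{141198}$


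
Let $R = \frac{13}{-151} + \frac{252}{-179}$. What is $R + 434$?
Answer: $\frac{11690207}{27029} \approx 432.51$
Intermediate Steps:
$R = - \frac{40379}{27029}$ ($R = 13 \left(- \frac{1}{151}\right) + 252 \left(- \frac{1}{179}\right) = - \frac{13}{151} - \frac{252}{179} = - \frac{40379}{27029} \approx -1.4939$)
$R + 434 = - \frac{40379}{27029} + 434 = \frac{11690207}{27029}$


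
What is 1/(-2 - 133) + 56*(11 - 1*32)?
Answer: -158761/135 ≈ -1176.0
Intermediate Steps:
1/(-2 - 133) + 56*(11 - 1*32) = 1/(-135) + 56*(11 - 32) = -1/135 + 56*(-21) = -1/135 - 1176 = -158761/135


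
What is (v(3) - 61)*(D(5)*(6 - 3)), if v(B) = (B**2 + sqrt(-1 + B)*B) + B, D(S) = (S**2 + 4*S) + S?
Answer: -7350 + 450*sqrt(2) ≈ -6713.6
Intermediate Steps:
D(S) = S**2 + 5*S
v(B) = B + B**2 + B*sqrt(-1 + B) (v(B) = (B**2 + B*sqrt(-1 + B)) + B = B + B**2 + B*sqrt(-1 + B))
(v(3) - 61)*(D(5)*(6 - 3)) = (3*(1 + 3 + sqrt(-1 + 3)) - 61)*((5*(5 + 5))*(6 - 3)) = (3*(1 + 3 + sqrt(2)) - 61)*((5*10)*3) = (3*(4 + sqrt(2)) - 61)*(50*3) = ((12 + 3*sqrt(2)) - 61)*150 = (-49 + 3*sqrt(2))*150 = -7350 + 450*sqrt(2)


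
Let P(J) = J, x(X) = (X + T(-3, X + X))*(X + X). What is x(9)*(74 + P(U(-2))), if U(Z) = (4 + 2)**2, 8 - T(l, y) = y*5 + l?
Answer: -138600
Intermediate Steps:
T(l, y) = 8 - l - 5*y (T(l, y) = 8 - (y*5 + l) = 8 - (5*y + l) = 8 - (l + 5*y) = 8 + (-l - 5*y) = 8 - l - 5*y)
x(X) = 2*X*(11 - 9*X) (x(X) = (X + (8 - 1*(-3) - 5*(X + X)))*(X + X) = (X + (8 + 3 - 10*X))*(2*X) = (X + (11 - 10*X))*(2*X) = (11 - 9*X)*(2*X) = 2*X*(11 - 9*X))
U(Z) = 36 (U(Z) = 6**2 = 36)
x(9)*(74 + P(U(-2))) = (2*9*(11 - 9*9))*(74 + 36) = (2*9*(11 - 81))*110 = (2*9*(-70))*110 = -1260*110 = -138600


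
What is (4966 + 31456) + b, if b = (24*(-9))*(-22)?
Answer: 41174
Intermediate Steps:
b = 4752 (b = -216*(-22) = 4752)
(4966 + 31456) + b = (4966 + 31456) + 4752 = 36422 + 4752 = 41174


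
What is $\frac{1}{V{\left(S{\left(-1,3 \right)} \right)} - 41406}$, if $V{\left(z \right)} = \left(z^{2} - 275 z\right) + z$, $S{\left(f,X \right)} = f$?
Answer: $- \frac{1}{41131} \approx -2.4313 \cdot 10^{-5}$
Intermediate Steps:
$V{\left(z \right)} = z^{2} - 274 z$
$\frac{1}{V{\left(S{\left(-1,3 \right)} \right)} - 41406} = \frac{1}{- (-274 - 1) - 41406} = \frac{1}{\left(-1\right) \left(-275\right) - 41406} = \frac{1}{275 - 41406} = \frac{1}{-41131} = - \frac{1}{41131}$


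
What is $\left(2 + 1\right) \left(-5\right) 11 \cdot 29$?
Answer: $-4785$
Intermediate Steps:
$\left(2 + 1\right) \left(-5\right) 11 \cdot 29 = 3 \left(-5\right) 11 \cdot 29 = \left(-15\right) 11 \cdot 29 = \left(-165\right) 29 = -4785$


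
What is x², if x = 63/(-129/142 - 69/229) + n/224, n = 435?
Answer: 2409517763011921/958644642816 ≈ 2513.5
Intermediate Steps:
x = -49086839/979104 (x = 63/(-129/142 - 69/229) + 435/224 = 63/(-39339/32518) + 435/224 = 63*(-32518/39339) + 435/224 = -227626/4371 + 435/224 = -49086839/979104 ≈ -50.134)
x² = (-49086839/979104)² = 2409517763011921/958644642816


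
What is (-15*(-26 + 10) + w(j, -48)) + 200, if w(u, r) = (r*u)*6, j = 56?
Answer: -15688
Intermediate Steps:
w(u, r) = 6*r*u
(-15*(-26 + 10) + w(j, -48)) + 200 = (-15*(-26 + 10) + 6*(-48)*56) + 200 = (-15*(-16) - 16128) + 200 = (240 - 16128) + 200 = -15888 + 200 = -15688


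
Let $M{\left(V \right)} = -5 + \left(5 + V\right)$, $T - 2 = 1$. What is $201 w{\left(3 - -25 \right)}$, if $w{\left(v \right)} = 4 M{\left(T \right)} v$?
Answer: $67536$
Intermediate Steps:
$T = 3$ ($T = 2 + 1 = 3$)
$M{\left(V \right)} = V$
$w{\left(v \right)} = 12 v$ ($w{\left(v \right)} = 4 \cdot 3 v = 12 v$)
$201 w{\left(3 - -25 \right)} = 201 \cdot 12 \left(3 - -25\right) = 201 \cdot 12 \left(3 + 25\right) = 201 \cdot 12 \cdot 28 = 201 \cdot 336 = 67536$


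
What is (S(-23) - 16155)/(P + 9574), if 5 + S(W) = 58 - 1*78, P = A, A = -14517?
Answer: 16180/4943 ≈ 3.2733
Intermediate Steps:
P = -14517
S(W) = -25 (S(W) = -5 + (58 - 1*78) = -5 + (58 - 78) = -5 - 20 = -25)
(S(-23) - 16155)/(P + 9574) = (-25 - 16155)/(-14517 + 9574) = -16180/(-4943) = -16180*(-1/4943) = 16180/4943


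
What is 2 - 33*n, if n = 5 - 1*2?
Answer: -97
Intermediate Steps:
n = 3 (n = 5 - 2 = 3)
2 - 33*n = 2 - 33*3 = 2 - 99 = -97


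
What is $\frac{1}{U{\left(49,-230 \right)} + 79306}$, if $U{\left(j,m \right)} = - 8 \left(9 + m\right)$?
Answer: $\frac{1}{81074} \approx 1.2334 \cdot 10^{-5}$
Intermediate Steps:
$U{\left(j,m \right)} = -72 - 8 m$
$\frac{1}{U{\left(49,-230 \right)} + 79306} = \frac{1}{\left(-72 - -1840\right) + 79306} = \frac{1}{\left(-72 + 1840\right) + 79306} = \frac{1}{1768 + 79306} = \frac{1}{81074}$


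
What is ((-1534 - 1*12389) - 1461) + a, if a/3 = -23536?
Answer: -85992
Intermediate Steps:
a = -70608 (a = 3*(-23536) = -70608)
((-1534 - 1*12389) - 1461) + a = ((-1534 - 1*12389) - 1461) - 70608 = ((-1534 - 12389) - 1461) - 70608 = (-13923 - 1461) - 70608 = -15384 - 70608 = -85992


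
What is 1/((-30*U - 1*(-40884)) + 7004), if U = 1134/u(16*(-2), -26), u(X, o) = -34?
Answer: 17/831106 ≈ 2.0455e-5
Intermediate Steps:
U = -567/17 (U = 1134/(-34) = 1134*(-1/34) = -567/17 ≈ -33.353)
1/((-30*U - 1*(-40884)) + 7004) = 1/((-30*(-567/17) - 1*(-40884)) + 7004) = 1/((17010/17 + 40884) + 7004) = 1/(712038/17 + 7004) = 1/(831106/17) = 17/831106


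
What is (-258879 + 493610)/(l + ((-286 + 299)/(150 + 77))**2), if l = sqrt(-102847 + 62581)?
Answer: 2044131675131/106915806934267 - 1869799900967313*I*sqrt(4474)/106915806934267 ≈ 0.019119 - 1169.8*I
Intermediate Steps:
l = 3*I*sqrt(4474) (l = sqrt(-40266) = 3*I*sqrt(4474) ≈ 200.66*I)
(-258879 + 493610)/(l + ((-286 + 299)/(150 + 77))**2) = (-258879 + 493610)/(3*I*sqrt(4474) + ((-286 + 299)/(150 + 77))**2) = 234731/(3*I*sqrt(4474) + (13/227)**2) = 234731/(3*I*sqrt(4474) + 169/51529) = 234731/(169/51529 + 3*I*sqrt(4474))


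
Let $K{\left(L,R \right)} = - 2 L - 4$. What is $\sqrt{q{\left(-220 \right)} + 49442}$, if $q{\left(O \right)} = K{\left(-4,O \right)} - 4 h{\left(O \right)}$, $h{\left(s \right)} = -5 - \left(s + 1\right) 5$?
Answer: $\sqrt{45086} \approx 212.33$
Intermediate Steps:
$K{\left(L,R \right)} = -4 - 2 L$
$h{\left(s \right)} = -10 - 5 s$ ($h{\left(s \right)} = -5 - \left(1 + s\right) 5 = -5 - \left(5 + 5 s\right) = -10 - 5 s$)
$q{\left(O \right)} = 44 + 20 O$ ($q{\left(O \right)} = \left(-4 - -8\right) - 4 \left(-10 - 5 O\right) = \left(-4 + 8\right) + \left(40 + 20 O\right) = 4 + \left(40 + 20 O\right) = 44 + 20 O$)
$\sqrt{q{\left(-220 \right)} + 49442} = \sqrt{\left(44 + 20 \left(-220\right)\right) + 49442} = \sqrt{\left(44 - 4400\right) + 49442} = \sqrt{-4356 + 49442} = \sqrt{45086}$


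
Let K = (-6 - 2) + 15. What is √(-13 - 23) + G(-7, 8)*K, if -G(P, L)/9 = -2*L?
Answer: 1008 + 6*I ≈ 1008.0 + 6.0*I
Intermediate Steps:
G(P, L) = 18*L (G(P, L) = -(-18)*L = 18*L)
K = 7 (K = -8 + 15 = 7)
√(-13 - 23) + G(-7, 8)*K = √(-13 - 23) + (18*8)*7 = √(-36) + 144*7 = 6*I + 1008 = 1008 + 6*I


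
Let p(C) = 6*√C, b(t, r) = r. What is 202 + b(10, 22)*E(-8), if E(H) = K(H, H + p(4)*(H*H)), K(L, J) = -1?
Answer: 180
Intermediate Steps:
E(H) = -1
202 + b(10, 22)*E(-8) = 202 + 22*(-1) = 202 - 22 = 180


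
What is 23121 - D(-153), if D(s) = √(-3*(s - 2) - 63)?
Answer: 23121 - √402 ≈ 23101.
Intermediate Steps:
D(s) = √(-57 - 3*s) (D(s) = √(-3*(-2 + s) - 63) = √((6 - 3*s) - 63) = √(-57 - 3*s))
23121 - D(-153) = 23121 - √(-57 - 3*(-153)) = 23121 - √(-57 + 459) = 23121 - √402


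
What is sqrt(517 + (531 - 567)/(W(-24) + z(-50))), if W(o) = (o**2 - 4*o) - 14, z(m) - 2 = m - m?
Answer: 4*sqrt(97735)/55 ≈ 22.736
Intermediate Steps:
z(m) = 2 (z(m) = 2 + (m - m) = 2 + 0 = 2)
W(o) = -14 + o**2 - 4*o
sqrt(517 + (531 - 567)/(W(-24) + z(-50))) = sqrt(517 + (531 - 567)/((-14 + (-24)**2 - 4*(-24)) + 2)) = sqrt(517 - 36/((-14 + 576 + 96) + 2)) = sqrt(517 - 36/(658 + 2)) = sqrt(517 - 36/660) = sqrt(517 - 36*1/660) = sqrt(517 - 3/55) = sqrt(28432/55) = 4*sqrt(97735)/55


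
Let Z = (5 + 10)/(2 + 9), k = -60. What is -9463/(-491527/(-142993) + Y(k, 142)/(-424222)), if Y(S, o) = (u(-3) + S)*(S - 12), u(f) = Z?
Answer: -3157181101296739/1143520821007 ≈ -2760.9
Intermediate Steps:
Z = 15/11 ≈ 1.3636
u(f) = 15/11
Y(S, o) = (-12 + S)*(15/11 + S) (Y(S, o) = (15/11 + S)*(S - 12) = (15/11 + S)*(-12 + S) = (-12 + S)*(15/11 + S))
-9463/(-491527/(-142993) + Y(k, 142)/(-424222)) = -9463/(-491527/(-142993) + (-180/11 + (-60)² - 117/11*(-60))/(-424222)) = -9463/(-491527*(-1/142993) + (-180/11 + 3600 + 7020/11)*(-1/424222)) = -9463/(491527/142993 + (46440/11)*(-1/424222)) = -9463/(491527/142993 - 23220/2333221) = -9463/1143520821007/333634270453 = -9463*333634270453/1143520821007 = -3157181101296739/1143520821007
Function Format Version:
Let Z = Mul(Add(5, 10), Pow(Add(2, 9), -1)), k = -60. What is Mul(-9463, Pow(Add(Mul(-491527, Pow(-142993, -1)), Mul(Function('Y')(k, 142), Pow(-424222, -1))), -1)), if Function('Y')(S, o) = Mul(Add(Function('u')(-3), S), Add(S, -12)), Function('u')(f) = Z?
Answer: Rational(-3157181101296739, 1143520821007) ≈ -2760.9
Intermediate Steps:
Z = Rational(15, 11) (Z = Mul(15, Pow(11, -1)) = Mul(15, Rational(1, 11)) = Rational(15, 11) ≈ 1.3636)
Function('u')(f) = Rational(15, 11)
Function('Y')(S, o) = Mul(Add(-12, S), Add(Rational(15, 11), S)) (Function('Y')(S, o) = Mul(Add(Rational(15, 11), S), Add(S, -12)) = Mul(Add(Rational(15, 11), S), Add(-12, S)) = Mul(Add(-12, S), Add(Rational(15, 11), S)))
Mul(-9463, Pow(Add(Mul(-491527, Pow(-142993, -1)), Mul(Function('Y')(k, 142), Pow(-424222, -1))), -1)) = Mul(-9463, Pow(Add(Mul(-491527, Pow(-142993, -1)), Mul(Add(Rational(-180, 11), Pow(-60, 2), Mul(Rational(-117, 11), -60)), Pow(-424222, -1))), -1)) = Mul(-9463, Pow(Add(Mul(-491527, Rational(-1, 142993)), Mul(Add(Rational(-180, 11), 3600, Rational(7020, 11)), Rational(-1, 424222))), -1)) = Mul(-9463, Pow(Add(Rational(491527, 142993), Mul(Rational(46440, 11), Rational(-1, 424222))), -1)) = Mul(-9463, Pow(Add(Rational(491527, 142993), Rational(-23220, 2333221)), -1)) = Mul(-9463, Pow(Rational(1143520821007, 333634270453), -1)) = Mul(-9463, Rational(333634270453, 1143520821007)) = Rational(-3157181101296739, 1143520821007)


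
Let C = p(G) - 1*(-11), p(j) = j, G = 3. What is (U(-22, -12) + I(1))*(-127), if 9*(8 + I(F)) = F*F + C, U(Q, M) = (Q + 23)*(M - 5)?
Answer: 8890/3 ≈ 2963.3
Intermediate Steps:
U(Q, M) = (-5 + M)*(23 + Q) (U(Q, M) = (23 + Q)*(-5 + M) = (-5 + M)*(23 + Q))
C = 14 (C = 3 - 1*(-11) = 3 + 11 = 14)
I(F) = -58/9 + F**2/9 (I(F) = -8 + (F*F + 14)/9 = -8 + (F**2 + 14)/9 = -8 + (14 + F**2)/9 = -8 + (14/9 + F**2/9) = -58/9 + F**2/9)
(U(-22, -12) + I(1))*(-127) = ((-115 - 5*(-22) + 23*(-12) - 12*(-22)) + (-58/9 + (1/9)*1**2))*(-127) = ((-115 + 110 - 276 + 264) + (-58/9 + (1/9)*1))*(-127) = (-17 + (-58/9 + 1/9))*(-127) = (-17 - 19/3)*(-127) = -70/3*(-127) = 8890/3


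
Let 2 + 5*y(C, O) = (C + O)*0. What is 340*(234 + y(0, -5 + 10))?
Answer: 79424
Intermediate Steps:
y(C, O) = -⅖ (y(C, O) = -⅖ + ((C + O)*0)/5 = -⅖ + (⅕)*0 = -⅖ + 0 = -⅖)
340*(234 + y(0, -5 + 10)) = 340*(234 - ⅖) = 340*(1168/5) = 79424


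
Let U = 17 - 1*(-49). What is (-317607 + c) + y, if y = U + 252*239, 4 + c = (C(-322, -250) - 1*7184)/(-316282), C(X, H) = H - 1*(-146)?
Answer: -40692364053/158141 ≈ -2.5732e+5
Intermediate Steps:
C(X, H) = 146 + H (C(X, H) = H + 146 = 146 + H)
U = 66 (U = 17 + 49 = 66)
c = -628920/158141 (c = -4 + ((146 - 250) - 1*7184)/(-316282) = -4 + (-104 - 7184)*(-1/316282) = -4 - 7288*(-1/316282) = -4 + 3644/158141 = -628920/158141 ≈ -3.9770)
y = 60294 (y = 66 + 252*239 = 66 + 60228 = 60294)
(-317607 + c) + y = (-317607 - 628920/158141) + 60294 = -50227317507/158141 + 60294 = -40692364053/158141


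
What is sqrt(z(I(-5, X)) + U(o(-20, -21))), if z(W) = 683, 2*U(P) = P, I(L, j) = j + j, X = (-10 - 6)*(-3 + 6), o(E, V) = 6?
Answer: 7*sqrt(14) ≈ 26.192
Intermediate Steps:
X = -48 (X = -16*3 = -48)
I(L, j) = 2*j
U(P) = P/2
sqrt(z(I(-5, X)) + U(o(-20, -21))) = sqrt(683 + (1/2)*6) = sqrt(683 + 3) = sqrt(686) = 7*sqrt(14)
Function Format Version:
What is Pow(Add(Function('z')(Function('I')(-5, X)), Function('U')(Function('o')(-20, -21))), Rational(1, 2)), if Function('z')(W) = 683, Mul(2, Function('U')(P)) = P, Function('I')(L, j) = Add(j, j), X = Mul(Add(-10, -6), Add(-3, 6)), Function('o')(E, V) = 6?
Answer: Mul(7, Pow(14, Rational(1, 2))) ≈ 26.192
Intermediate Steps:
X = -48 (X = Mul(-16, 3) = -48)
Function('I')(L, j) = Mul(2, j)
Function('U')(P) = Mul(Rational(1, 2), P)
Pow(Add(Function('z')(Function('I')(-5, X)), Function('U')(Function('o')(-20, -21))), Rational(1, 2)) = Pow(Add(683, Mul(Rational(1, 2), 6)), Rational(1, 2)) = Pow(Add(683, 3), Rational(1, 2)) = Pow(686, Rational(1, 2)) = Mul(7, Pow(14, Rational(1, 2)))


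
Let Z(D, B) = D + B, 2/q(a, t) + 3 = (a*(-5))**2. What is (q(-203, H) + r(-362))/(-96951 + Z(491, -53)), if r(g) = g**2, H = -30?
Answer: -22500735295/16571635981 ≈ -1.3578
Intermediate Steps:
q(a, t) = 2/(-3 + 25*a**2) (q(a, t) = 2/(-3 + (a*(-5))**2) = 2/(-3 + (-5*a)**2) = 2/(-3 + 25*a**2))
Z(D, B) = B + D
(q(-203, H) + r(-362))/(-96951 + Z(491, -53)) = (2/(-3 + 25*(-203)**2) + (-362)**2)/(-96951 + (-53 + 491)) = (2/(-3 + 25*41209) + 131044)/(-96951 + 438) = (2/(-3 + 1030225) + 131044)/(-96513) = (2/1030222 + 131044)*(-1/96513) = (2*(1/1030222) + 131044)*(-1/96513) = (1/515111 + 131044)*(-1/96513) = (67502205885/515111)*(-1/96513) = -22500735295/16571635981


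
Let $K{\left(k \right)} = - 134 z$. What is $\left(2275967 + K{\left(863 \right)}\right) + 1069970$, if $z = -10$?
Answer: $3347277$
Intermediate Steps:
$K{\left(k \right)} = 1340$ ($K{\left(k \right)} = \left(-134\right) \left(-10\right) = 1340$)
$\left(2275967 + K{\left(863 \right)}\right) + 1069970 = \left(2275967 + 1340\right) + 1069970 = 2277307 + 1069970 = 3347277$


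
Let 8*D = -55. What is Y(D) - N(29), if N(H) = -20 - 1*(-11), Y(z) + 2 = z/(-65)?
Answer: 739/104 ≈ 7.1058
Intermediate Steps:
D = -55/8 (D = (⅛)*(-55) = -55/8 ≈ -6.8750)
Y(z) = -2 - z/65 (Y(z) = -2 + z/(-65) = -2 + z*(-1/65) = -2 - z/65)
N(H) = -9 (N(H) = -20 + 11 = -9)
Y(D) - N(29) = (-2 - 1/65*(-55/8)) - 1*(-9) = (-2 + 11/104) + 9 = -197/104 + 9 = 739/104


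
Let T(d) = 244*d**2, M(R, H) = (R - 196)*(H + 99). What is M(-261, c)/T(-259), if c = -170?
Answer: 32447/16367764 ≈ 0.0019824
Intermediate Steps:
M(R, H) = (-196 + R)*(99 + H)
M(-261, c)/T(-259) = (-19404 - 196*(-170) + 99*(-261) - 170*(-261))/((244*(-259)**2)) = (-19404 + 33320 - 25839 + 44370)/((244*67081)) = 32447/16367764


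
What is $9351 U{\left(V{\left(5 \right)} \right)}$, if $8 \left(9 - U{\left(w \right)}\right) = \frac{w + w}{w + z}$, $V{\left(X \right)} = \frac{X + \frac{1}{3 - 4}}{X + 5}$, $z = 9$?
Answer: $\frac{7901595}{94} \approx 84060.0$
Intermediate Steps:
$V{\left(X \right)} = \frac{-1 + X}{5 + X}$ ($V{\left(X \right)} = \frac{X + \frac{1}{-1}}{5 + X} = \frac{X - 1}{5 + X} = \frac{-1 + X}{5 + X}$)
$U{\left(w \right)} = 9 - \frac{w}{4 \left(9 + w\right)}$ ($U{\left(w \right)} = 9 - \frac{\left(w + w\right) \frac{1}{w + 9}}{8} = 9 - \frac{2 w \frac{1}{9 + w}}{8} = 9 - \frac{w}{4 \left(9 + w\right)}$)
$9351 U{\left(V{\left(5 \right)} \right)} = 9351 \frac{324 + 35 \frac{-1 + 5}{5 + 5}}{4 \left(9 + \frac{-1 + 5}{5 + 5}\right)} = 9351 \frac{324 + 35 \cdot \frac{1}{10} \cdot 4}{4 \left(9 + \frac{1}{10} \cdot 4\right)} = 9351 \frac{324 + 35 \cdot \frac{2}{5}}{4 \left(9 + \frac{2}{5}\right)} = 9351 \frac{324 + 14}{4 \cdot \frac{47}{5}} = 9351 \cdot \frac{1}{4} \cdot \frac{5}{47} \cdot 338 = 9351 \cdot \frac{845}{94} = \frac{7901595}{94}$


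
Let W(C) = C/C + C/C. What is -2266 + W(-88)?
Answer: -2264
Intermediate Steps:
W(C) = 2 (W(C) = 1 + 1 = 2)
-2266 + W(-88) = -2266 + 2 = -2264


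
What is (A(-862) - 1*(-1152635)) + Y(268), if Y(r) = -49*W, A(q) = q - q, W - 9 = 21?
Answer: 1151165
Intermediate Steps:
W = 30 (W = 9 + 21 = 30)
A(q) = 0
Y(r) = -1470 (Y(r) = -49*30 = -1470)
(A(-862) - 1*(-1152635)) + Y(268) = (0 - 1*(-1152635)) - 1470 = (0 + 1152635) - 1470 = 1152635 - 1470 = 1151165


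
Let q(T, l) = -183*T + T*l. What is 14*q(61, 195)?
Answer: 10248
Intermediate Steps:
14*q(61, 195) = 14*(61*(-183 + 195)) = 14*(61*12) = 14*732 = 10248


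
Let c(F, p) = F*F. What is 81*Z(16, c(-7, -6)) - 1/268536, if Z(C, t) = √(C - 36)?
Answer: -1/268536 + 162*I*√5 ≈ -3.7239e-6 + 362.24*I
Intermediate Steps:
c(F, p) = F²
Z(C, t) = √(-36 + C)
81*Z(16, c(-7, -6)) - 1/268536 = 81*√(-36 + 16) - 1/268536 = 81*√(-20) - 1*1/268536 = 81*(2*I*√5) - 1/268536 = 162*I*√5 - 1/268536 = -1/268536 + 162*I*√5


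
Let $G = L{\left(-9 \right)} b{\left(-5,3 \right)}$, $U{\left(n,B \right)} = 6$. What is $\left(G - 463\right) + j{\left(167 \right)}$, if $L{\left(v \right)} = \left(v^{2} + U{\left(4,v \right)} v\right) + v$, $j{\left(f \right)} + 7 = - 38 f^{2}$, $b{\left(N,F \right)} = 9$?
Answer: $-1060090$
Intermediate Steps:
$j{\left(f \right)} = -7 - 38 f^{2}$
$L{\left(v \right)} = v^{2} + 7 v$ ($L{\left(v \right)} = \left(v^{2} + 6 v\right) + v = v^{2} + 7 v$)
$G = 162$ ($G = - 9 \left(7 - 9\right) 9 = \left(-9\right) \left(-2\right) 9 = 18 \cdot 9 = 162$)
$\left(G - 463\right) + j{\left(167 \right)} = \left(162 - 463\right) - \left(7 + 38 \cdot 167^{2}\right) = -301 - 1059789 = -1060090$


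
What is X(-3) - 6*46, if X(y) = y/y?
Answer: -275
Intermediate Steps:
X(y) = 1
X(-3) - 6*46 = 1 - 6*46 = 1 - 276 = -275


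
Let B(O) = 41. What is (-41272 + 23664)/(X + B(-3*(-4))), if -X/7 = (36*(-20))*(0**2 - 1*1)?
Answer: 17608/4999 ≈ 3.5223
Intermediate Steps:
X = -5040 (X = -7*36*(-20)*(0**2 - 1*1) = -(-5040)*(0 - 1) = -(-5040)*(-1) = -7*720 = -5040)
(-41272 + 23664)/(X + B(-3*(-4))) = (-41272 + 23664)/(-5040 + 41) = -17608/(-4999) = -17608*(-1/4999) = 17608/4999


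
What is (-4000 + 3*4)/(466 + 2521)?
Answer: -3988/2987 ≈ -1.3351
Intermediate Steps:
(-4000 + 3*4)/(466 + 2521) = (-4000 + 12)/2987 = -3988*1/2987 = -3988/2987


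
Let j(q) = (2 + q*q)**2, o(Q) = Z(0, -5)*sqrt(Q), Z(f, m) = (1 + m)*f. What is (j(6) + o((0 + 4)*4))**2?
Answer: 2085136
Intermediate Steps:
Z(f, m) = f*(1 + m)
o(Q) = 0 (o(Q) = (0*(1 - 5))*sqrt(Q) = (0*(-4))*sqrt(Q) = 0*sqrt(Q) = 0)
j(q) = (2 + q**2)**2
(j(6) + o((0 + 4)*4))**2 = ((2 + 6**2)**2 + 0)**2 = ((2 + 36)**2 + 0)**2 = (38**2 + 0)**2 = (1444 + 0)**2 = 1444**2 = 2085136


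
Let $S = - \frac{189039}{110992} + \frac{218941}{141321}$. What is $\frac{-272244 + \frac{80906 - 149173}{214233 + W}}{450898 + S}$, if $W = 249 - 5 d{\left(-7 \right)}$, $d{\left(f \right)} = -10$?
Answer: $- \frac{5586057956075753100}{9251768841090399457} \approx -0.60378$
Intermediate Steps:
$S = - \frac{2414481047}{15685500432}$ ($S = \left(-189039\right) \frac{1}{110992} + 218941 \cdot \frac{1}{141321} = - \frac{189039}{110992} + \frac{218941}{141321} = - \frac{2414481047}{15685500432} \approx -0.15393$)
$W = 299$ ($W = 249 - -50 = 249 + 50 = 299$)
$\frac{-272244 + \frac{80906 - 149173}{214233 + W}}{450898 + S} = \frac{-272244 + \frac{80906 - 149173}{214233 + 299}}{450898 - \frac{2414481047}{15685500432}} = \frac{-272244 - \frac{68267}{214532}}{\frac{7072558359306889}{15685500432}} = \left(-272244 - \frac{68267}{214532}\right) \frac{15685500432}{7072558359306889} = \left(- \frac{58405118075}{214532}\right) \frac{15685500432}{7072558359306889} = - \frac{5586057956075753100}{9251768841090399457}$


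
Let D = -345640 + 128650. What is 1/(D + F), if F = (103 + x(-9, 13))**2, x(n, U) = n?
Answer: -1/208154 ≈ -4.8041e-6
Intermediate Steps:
F = 8836 (F = (103 - 9)**2 = 94**2 = 8836)
D = -216990
1/(D + F) = 1/(-216990 + 8836) = 1/(-208154) = -1/208154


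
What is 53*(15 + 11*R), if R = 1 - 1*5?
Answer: -1537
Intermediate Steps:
R = -4 (R = 1 - 5 = -4)
53*(15 + 11*R) = 53*(15 + 11*(-4)) = 53*(15 - 44) = 53*(-29) = -1537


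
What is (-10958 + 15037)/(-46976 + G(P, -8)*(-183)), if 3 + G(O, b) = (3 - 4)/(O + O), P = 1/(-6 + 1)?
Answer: -8158/93769 ≈ -0.087001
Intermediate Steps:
P = -⅕ (P = 1/(-5) = -⅕ ≈ -0.20000)
G(O, b) = -3 - 1/(2*O) (G(O, b) = -3 + (3 - 4)/(O + O) = -3 - 1/(2*O))
(-10958 + 15037)/(-46976 + G(P, -8)*(-183)) = (-10958 + 15037)/(-46976 + (-3 - 1/(2*(-⅕)))*(-183)) = 4079/(-46976 + (-3 - ½*(-5))*(-183)) = 4079/(-46976 + (-3 + 5/2)*(-183)) = 4079/(-46976 - ½*(-183)) = 4079/(-46976 + 183/2) = 4079/(-93769/2) = 4079*(-2/93769) = -8158/93769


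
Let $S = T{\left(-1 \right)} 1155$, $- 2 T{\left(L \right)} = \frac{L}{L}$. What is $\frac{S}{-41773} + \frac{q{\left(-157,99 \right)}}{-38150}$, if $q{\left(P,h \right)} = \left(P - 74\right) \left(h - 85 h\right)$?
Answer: $- \frac{11460533469}{227662850} \approx -50.34$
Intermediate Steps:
$T{\left(L \right)} = - \frac{1}{2}$ ($T{\left(L \right)} = - \frac{L \frac{1}{L}}{2} = \left(- \frac{1}{2}\right) 1 = - \frac{1}{2}$)
$q{\left(P,h \right)} = - 84 h \left(-74 + P\right)$ ($q{\left(P,h \right)} = \left(-74 + P\right) \left(- 84 h\right) = - 84 h \left(-74 + P\right)$)
$S = - \frac{1155}{2}$ ($S = \left(- \frac{1}{2}\right) 1155 = - \frac{1155}{2} \approx -577.5$)
$\frac{S}{-41773} + \frac{q{\left(-157,99 \right)}}{-38150} = - \frac{1155}{2 \left(-41773\right)} + \frac{84 \cdot 99 \left(74 - -157\right)}{-38150} = \left(- \frac{1155}{2}\right) \left(- \frac{1}{41773}\right) + 84 \cdot 99 \left(74 + 157\right) \left(- \frac{1}{38150}\right) = \frac{1155}{83546} + 84 \cdot 99 \cdot 231 \left(- \frac{1}{38150}\right) = \frac{1155}{83546} + 1920996 \left(- \frac{1}{38150}\right) = \frac{1155}{83546} - \frac{137214}{2725} = - \frac{11460533469}{227662850}$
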